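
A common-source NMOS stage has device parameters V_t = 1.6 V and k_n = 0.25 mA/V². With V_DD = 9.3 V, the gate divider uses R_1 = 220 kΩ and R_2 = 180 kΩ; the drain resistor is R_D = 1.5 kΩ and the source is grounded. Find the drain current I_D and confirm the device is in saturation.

V_G = V_DD·R_2/(R_1+R_2) = 9.3×180/400 = 4.19 V. With the source grounded, V_GS = V_G = 4.19 V.
Assume saturation: I_D = (k_n/2)(V_GS − V_t)² = (0.25/2)×(4.19 − 1.6)² = 0.125×2.59² = 0.835 mA.
V_DS = V_DD − I_D·R_D = 9.3 − 0.835×1.5 = 8.05 V.
Saturation requires V_DS ≥ V_GS − V_t = 2.59 V; 8.05 ≥ 2.59 ✓.

I_D ≈ 0.84 mA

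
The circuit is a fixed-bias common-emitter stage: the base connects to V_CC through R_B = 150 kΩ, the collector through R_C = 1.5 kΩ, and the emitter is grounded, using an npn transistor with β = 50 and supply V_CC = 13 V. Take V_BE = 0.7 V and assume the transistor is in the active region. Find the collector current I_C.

I_C ≈ 4.1 mA

Base loop: V_CC = I_B·R_B + V_BE, so I_B = (13 − 0.7)/150 kΩ = 0.082 mA.
In the active region I_C = β·I_B = 50 × 0.082 = 4.1 mA.
Collector loop: V_CE = V_CC − I_C·R_C = 13 − 4.1×1.5 = 6.85 V.
Since V_CE = 6.85 V > V_CE(sat) ≈ 0.2 V, the transistor is in the active region as assumed.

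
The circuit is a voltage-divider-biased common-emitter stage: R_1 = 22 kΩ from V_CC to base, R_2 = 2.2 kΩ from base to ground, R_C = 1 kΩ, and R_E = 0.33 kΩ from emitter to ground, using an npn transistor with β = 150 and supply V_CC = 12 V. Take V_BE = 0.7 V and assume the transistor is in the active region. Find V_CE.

V_CE ≈ 10 V

Thevenize the base divider: V_Th = V_CC·R_2/(R_1+R_2) = 12×2.2/24.2 = 1.09 V, R_Th = R_1‖R_2 = 2 kΩ.
Base-emitter loop: V_Th = I_B·R_Th + V_BE + (β+1)I_B·R_E, so I_B = (1.09 − 0.7) / (2 + 151×0.33) = 0.00754 mA.
I_C = β·I_B = 150×0.00754 = 1.13 mA, and I_E = (β+1)I_B = 1.14 mA.
V_CE = V_CC − I_C·R_C − I_E·R_E = 12 − 1.13×1 − 1.14×0.33 = 10.5 V.
V_CE = 10.5 V > 0.2 V confirms active-region operation.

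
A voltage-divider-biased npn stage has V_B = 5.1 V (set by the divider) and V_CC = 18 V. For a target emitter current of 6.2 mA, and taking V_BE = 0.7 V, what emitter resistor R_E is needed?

V_E = V_B − V_BE = 5.1 − 0.7 = 4.4 V.
R_E = V_E / I_E = 4.4 / 6.2 = 0.71 kΩ.

R_E ≈ 0.71 kΩ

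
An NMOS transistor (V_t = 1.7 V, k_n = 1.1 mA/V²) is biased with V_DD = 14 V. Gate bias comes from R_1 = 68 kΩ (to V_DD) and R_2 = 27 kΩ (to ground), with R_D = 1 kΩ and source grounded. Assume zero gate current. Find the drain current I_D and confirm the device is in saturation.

V_G = V_DD·R_2/(R_1+R_2) = 14×27/95 = 3.98 V. With the source grounded, V_GS = V_G = 3.98 V.
Assume saturation: I_D = (k_n/2)(V_GS − V_t)² = (1.1/2)×(3.98 − 1.7)² = 0.55×2.28² = 2.86 mA.
V_DS = V_DD − I_D·R_D = 14 − 2.86×1 = 11.1 V.
Saturation requires V_DS ≥ V_GS − V_t = 2.28 V; 11.1 ≥ 2.28 ✓.

I_D ≈ 2.9 mA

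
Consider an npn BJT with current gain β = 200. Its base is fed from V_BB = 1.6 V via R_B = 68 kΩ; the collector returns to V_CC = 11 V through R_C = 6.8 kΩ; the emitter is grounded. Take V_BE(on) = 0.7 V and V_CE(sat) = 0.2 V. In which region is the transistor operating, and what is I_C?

saturation; I_C ≈ 1.6 mA

Assume active: I_B = (1.6 − 0.7)/68 = 0.0132 mA, giving I_C = β·I_B = 2.65 mA.
But then V_CE = 11 − 2.65×6.8 = -7 V < V_CE(sat) = 0.2 V — impossible in the active region.
So the transistor is saturated. With V_CE = 0.2 V, I_C = (V_CC − 0.2)/R_C = 10.8/6.8 = 1.59 mA.
Check: β·I_B = 2.65 mA > I_C = 1.59 mA, confirming saturation.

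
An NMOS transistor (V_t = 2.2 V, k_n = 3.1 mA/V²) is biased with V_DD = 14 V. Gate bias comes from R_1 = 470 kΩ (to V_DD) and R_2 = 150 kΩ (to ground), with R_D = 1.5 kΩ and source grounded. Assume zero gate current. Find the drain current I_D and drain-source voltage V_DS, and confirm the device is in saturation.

I_D ≈ 2.2 mA, V_DS ≈ 11 V

V_G = V_DD·R_2/(R_1+R_2) = 14×150/620 = 3.39 V. With the source grounded, V_GS = V_G = 3.39 V.
Assume saturation: I_D = (k_n/2)(V_GS − V_t)² = (3.1/2)×(3.39 − 2.2)² = 1.55×1.19² = 2.18 mA.
V_DS = V_DD − I_D·R_D = 14 − 2.18×1.5 = 10.7 V.
Saturation requires V_DS ≥ V_GS − V_t = 1.19 V; 10.7 ≥ 1.19 ✓.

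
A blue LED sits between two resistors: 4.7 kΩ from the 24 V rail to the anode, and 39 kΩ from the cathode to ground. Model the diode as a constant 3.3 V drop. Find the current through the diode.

I ≈ 0.47 mA

The two resistors are in series with the diode, so KVL gives 24 = I·4.7 + 3.3 + I·39.
I = (24 − 3.3) / (4.7 + 39) kΩ = 20.7 / 43.7 = 0.474 mA.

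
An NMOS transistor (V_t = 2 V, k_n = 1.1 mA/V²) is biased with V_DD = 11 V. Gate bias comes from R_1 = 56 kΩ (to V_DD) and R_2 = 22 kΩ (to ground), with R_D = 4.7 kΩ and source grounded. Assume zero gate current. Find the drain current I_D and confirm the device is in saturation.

I_D ≈ 0.67 mA

V_G = V_DD·R_2/(R_1+R_2) = 11×22/78 = 3.1 V. With the source grounded, V_GS = V_G = 3.1 V.
Assume saturation: I_D = (k_n/2)(V_GS − V_t)² = (1.1/2)×(3.1 − 2)² = 0.55×1.1² = 0.669 mA.
V_DS = V_DD − I_D·R_D = 11 − 0.669×4.7 = 7.86 V.
Saturation requires V_DS ≥ V_GS − V_t = 1.1 V; 7.86 ≥ 1.1 ✓.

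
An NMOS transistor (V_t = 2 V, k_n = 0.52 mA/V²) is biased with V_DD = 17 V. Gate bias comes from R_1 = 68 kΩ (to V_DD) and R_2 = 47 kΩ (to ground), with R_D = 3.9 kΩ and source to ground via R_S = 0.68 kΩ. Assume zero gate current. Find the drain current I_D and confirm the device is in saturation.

I_D ≈ 2.6 mA

V_G = V_DD·R_2/(R_1+R_2) = 17×47/115 = 6.95 V.
Assume saturation: I_D = (k_n/2)(V_GS − V_t)² with V_GS = V_G − I_D·R_S = 6.95 − 0.68·I_D.
Substituting gives 0.12·I_D² − 2.75·I_D + 6.37 = 0, with roots I_D = 2.61 or 20.3 mA.
The root I_D = 20.3 mA gives V_GS = -6.83 V ≤ V_t, so take I_D = 2.61 mA.
Then V_GS = 5.17 V and V_DS = V_DD − I_D(R_D+R_S) = 17 − 2.61×4.58 = 5.03 V.
Saturation requires V_DS ≥ V_GS − V_t = 3.17 V; 5.03 ≥ 3.17 ✓.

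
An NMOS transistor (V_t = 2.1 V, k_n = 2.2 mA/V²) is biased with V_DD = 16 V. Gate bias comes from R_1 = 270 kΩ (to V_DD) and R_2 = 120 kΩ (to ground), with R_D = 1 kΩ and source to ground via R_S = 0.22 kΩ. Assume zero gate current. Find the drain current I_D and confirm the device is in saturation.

V_G = V_DD·R_2/(R_1+R_2) = 16×120/390 = 4.92 V.
Assume saturation: I_D = (k_n/2)(V_GS − V_t)² with V_GS = V_G − I_D·R_S = 4.92 − 0.22·I_D.
Substituting gives 0.0532·I_D² − 2.37·I_D + 8.77 = 0, with roots I_D = 4.08 or 40.4 mA.
The root I_D = 40.4 mA gives V_GS = -3.96 V ≤ V_t, so take I_D = 4.08 mA.
Then V_GS = 4.03 V and V_DS = V_DD − I_D(R_D+R_S) = 16 − 4.08×1.22 = 11 V.
Saturation requires V_DS ≥ V_GS − V_t = 1.93 V; 11 ≥ 1.93 ✓.

I_D ≈ 4.1 mA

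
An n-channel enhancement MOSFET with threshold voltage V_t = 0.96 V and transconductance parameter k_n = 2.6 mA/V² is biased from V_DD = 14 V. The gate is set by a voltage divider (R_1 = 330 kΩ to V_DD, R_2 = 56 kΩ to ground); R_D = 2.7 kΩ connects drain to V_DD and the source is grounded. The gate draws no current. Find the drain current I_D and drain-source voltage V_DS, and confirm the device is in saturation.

V_G = V_DD·R_2/(R_1+R_2) = 14×56/386 = 2.03 V. With the source grounded, V_GS = V_G = 2.03 V.
Assume saturation: I_D = (k_n/2)(V_GS − V_t)² = (2.6/2)×(2.03 − 0.96)² = 1.3×1.07² = 1.49 mA.
V_DS = V_DD − I_D·R_D = 14 − 1.49×2.7 = 9.97 V.
Saturation requires V_DS ≥ V_GS − V_t = 1.07 V; 9.97 ≥ 1.07 ✓.

I_D ≈ 1.5 mA, V_DS ≈ 10 V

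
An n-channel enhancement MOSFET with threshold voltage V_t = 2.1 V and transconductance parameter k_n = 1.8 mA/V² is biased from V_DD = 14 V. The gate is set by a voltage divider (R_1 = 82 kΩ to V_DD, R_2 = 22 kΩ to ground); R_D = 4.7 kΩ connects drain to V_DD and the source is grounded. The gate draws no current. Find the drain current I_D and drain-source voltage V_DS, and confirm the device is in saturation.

V_G = V_DD·R_2/(R_1+R_2) = 14×22/104 = 2.96 V. With the source grounded, V_GS = V_G = 2.96 V.
Assume saturation: I_D = (k_n/2)(V_GS − V_t)² = (1.8/2)×(2.96 − 2.1)² = 0.9×0.862² = 0.668 mA.
V_DS = V_DD − I_D·R_D = 14 − 0.668×4.7 = 10.9 V.
Saturation requires V_DS ≥ V_GS − V_t = 0.862 V; 10.9 ≥ 0.862 ✓.

I_D ≈ 0.67 mA, V_DS ≈ 11 V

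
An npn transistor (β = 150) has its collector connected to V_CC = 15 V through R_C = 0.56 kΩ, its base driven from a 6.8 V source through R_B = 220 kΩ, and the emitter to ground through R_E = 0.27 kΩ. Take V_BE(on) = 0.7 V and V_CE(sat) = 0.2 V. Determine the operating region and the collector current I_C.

Assume active. Base-emitter loop: I_B = (V_BB − V_BE)/(R_B + (β+1)R_E) = (6.8 − 0.7)/(220 + 151×0.27) = 0.0234 mA.
I_C = β·I_B = 150×0.0234 = 3.51 mA.
V_CE = V_CC − I_C·R_C − I_E·R_E = 15 − 3.51×0.56 − 3.53×0.27 = 12.1 V > V_CE(sat), so the active-region assumption holds.

active; I_C ≈ 3.5 mA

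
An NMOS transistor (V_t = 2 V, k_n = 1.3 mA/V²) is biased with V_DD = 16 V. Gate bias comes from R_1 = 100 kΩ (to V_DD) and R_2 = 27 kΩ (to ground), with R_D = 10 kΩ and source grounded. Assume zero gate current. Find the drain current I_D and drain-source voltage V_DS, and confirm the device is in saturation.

I_D ≈ 1.3 mA, V_DS ≈ 3.2 V

V_G = V_DD·R_2/(R_1+R_2) = 16×27/127 = 3.4 V. With the source grounded, V_GS = V_G = 3.4 V.
Assume saturation: I_D = (k_n/2)(V_GS − V_t)² = (1.3/2)×(3.4 − 2)² = 0.65×1.4² = 1.28 mA.
V_DS = V_DD − I_D·R_D = 16 − 1.28×10 = 3.23 V.
Saturation requires V_DS ≥ V_GS − V_t = 1.4 V; 3.23 ≥ 1.4 ✓.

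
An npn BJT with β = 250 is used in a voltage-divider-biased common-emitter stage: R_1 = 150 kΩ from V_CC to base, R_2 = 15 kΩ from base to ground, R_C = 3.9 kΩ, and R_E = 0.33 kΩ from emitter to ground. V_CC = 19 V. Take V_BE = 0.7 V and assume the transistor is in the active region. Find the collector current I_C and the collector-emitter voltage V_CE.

I_C ≈ 2.7 mA, V_CE ≈ 7.7 V

Thevenize the base divider: V_Th = V_CC·R_2/(R_1+R_2) = 19×15/165 = 1.73 V, R_Th = R_1‖R_2 = 13.6 kΩ.
Base-emitter loop: V_Th = I_B·R_Th + V_BE + (β+1)I_B·R_E, so I_B = (1.73 − 0.7) / (13.6 + 251×0.33) = 0.0106 mA.
I_C = β·I_B = 250×0.0106 = 2.66 mA, and I_E = (β+1)I_B = 2.67 mA.
V_CE = V_CC − I_C·R_C − I_E·R_E = 19 − 2.66×3.9 − 2.67×0.33 = 7.74 V.
V_CE = 7.74 V > 0.2 V confirms active-region operation.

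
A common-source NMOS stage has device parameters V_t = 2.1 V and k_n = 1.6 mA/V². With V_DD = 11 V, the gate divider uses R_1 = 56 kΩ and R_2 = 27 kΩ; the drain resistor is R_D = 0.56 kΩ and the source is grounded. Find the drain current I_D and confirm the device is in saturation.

I_D ≈ 1.7 mA

V_G = V_DD·R_2/(R_1+R_2) = 11×27/83 = 3.58 V. With the source grounded, V_GS = V_G = 3.58 V.
Assume saturation: I_D = (k_n/2)(V_GS − V_t)² = (1.6/2)×(3.58 − 2.1)² = 0.8×1.48² = 1.75 mA.
V_DS = V_DD − I_D·R_D = 11 − 1.75×0.56 = 10 V.
Saturation requires V_DS ≥ V_GS − V_t = 1.48 V; 10 ≥ 1.48 ✓.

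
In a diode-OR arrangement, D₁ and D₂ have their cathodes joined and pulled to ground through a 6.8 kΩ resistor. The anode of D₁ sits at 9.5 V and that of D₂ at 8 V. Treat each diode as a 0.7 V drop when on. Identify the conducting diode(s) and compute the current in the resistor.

Assume both conduct. Then node N would need to be at both 9.5−0.7 = 8.8 V and 8−0.7 = 7.3 V, which is impossible.
Assume only D₁ conducts: V_N = 9.5 − 0.7 = 8.8 V, so I_R = 8.8/6.8 = 1.29 mA.
Check D₂: its anode-to-cathode voltage is 8 − 8.8 = -0.8 V < 0.7 V, so it is off. The assumption is consistent.

Only D₁ conducts; I_R ≈ 1.3 mA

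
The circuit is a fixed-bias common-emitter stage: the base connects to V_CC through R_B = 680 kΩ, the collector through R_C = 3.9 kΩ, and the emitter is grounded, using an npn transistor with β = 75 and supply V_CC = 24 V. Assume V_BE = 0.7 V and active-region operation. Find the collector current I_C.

Base loop: V_CC = I_B·R_B + V_BE, so I_B = (24 − 0.7)/680 kΩ = 0.0343 mA.
In the active region I_C = β·I_B = 75 × 0.0343 = 2.57 mA.
Collector loop: V_CE = V_CC − I_C·R_C = 24 − 2.57×3.9 = 14 V.
Since V_CE = 14 V > V_CE(sat) ≈ 0.2 V, the transistor is in the active region as assumed.

I_C ≈ 2.6 mA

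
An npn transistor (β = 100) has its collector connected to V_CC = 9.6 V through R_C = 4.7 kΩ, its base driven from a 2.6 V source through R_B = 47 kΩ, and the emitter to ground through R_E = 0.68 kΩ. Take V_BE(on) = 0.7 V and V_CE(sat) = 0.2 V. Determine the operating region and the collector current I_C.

Assume active. Base-emitter loop: I_B = (V_BB − V_BE)/(R_B + (β+1)R_E) = (2.6 − 0.7)/(47 + 101×0.68) = 0.0164 mA.
I_C = β·I_B = 100×0.0164 = 1.64 mA.
V_CE = V_CC − I_C·R_C − I_E·R_E = 9.6 − 1.64×4.7 − 1.66×0.68 = 0.752 V > V_CE(sat), so the active-region assumption holds.

active; I_C ≈ 1.6 mA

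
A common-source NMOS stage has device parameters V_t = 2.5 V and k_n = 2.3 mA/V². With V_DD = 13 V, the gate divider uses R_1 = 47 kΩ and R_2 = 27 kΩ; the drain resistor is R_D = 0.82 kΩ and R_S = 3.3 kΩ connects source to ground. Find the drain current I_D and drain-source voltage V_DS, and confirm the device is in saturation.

V_G = V_DD·R_2/(R_1+R_2) = 13×27/74 = 4.74 V.
Assume saturation: I_D = (k_n/2)(V_GS − V_t)² with V_GS = V_G − I_D·R_S = 4.74 − 3.3·I_D.
Substituting gives 12.5·I_D² − 18·I_D + 5.79 = 0, with roots I_D = 0.483 or 0.956 mA.
The root I_D = 0.956 mA gives V_GS = 1.59 V ≤ V_t, so take I_D = 0.483 mA.
Then V_GS = 3.15 V and V_DS = V_DD − I_D(R_D+R_S) = 13 − 0.483×4.12 = 11 V.
Saturation requires V_DS ≥ V_GS − V_t = 0.648 V; 11 ≥ 0.648 ✓.

I_D ≈ 0.48 mA, V_DS ≈ 11 V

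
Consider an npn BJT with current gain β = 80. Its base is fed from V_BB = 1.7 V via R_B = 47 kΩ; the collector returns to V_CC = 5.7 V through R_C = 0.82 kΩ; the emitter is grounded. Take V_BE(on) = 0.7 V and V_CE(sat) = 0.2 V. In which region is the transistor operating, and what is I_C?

active; I_C ≈ 1.7 mA

Assume active. Base-emitter loop: I_B = (V_BB − V_BE)/R_B = (1.7 − 0.7)/47 = 0.0213 mA.
I_C = β·I_B = 80×0.0213 = 1.7 mA.
V_CE = V_CC − I_C·R_C = 5.7 − 1.7×0.82 = 4.3 V > V_CE(sat), so the active-region assumption holds.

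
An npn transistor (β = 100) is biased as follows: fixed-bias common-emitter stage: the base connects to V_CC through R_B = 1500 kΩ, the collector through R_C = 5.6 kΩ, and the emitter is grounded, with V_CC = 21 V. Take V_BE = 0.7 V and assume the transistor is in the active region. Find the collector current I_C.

I_C ≈ 1.4 mA

Base loop: V_CC = I_B·R_B + V_BE, so I_B = (21 − 0.7)/1500 kΩ = 0.0135 mA.
In the active region I_C = β·I_B = 100 × 0.0135 = 1.35 mA.
Collector loop: V_CE = V_CC − I_C·R_C = 21 − 1.35×5.6 = 13.4 V.
Since V_CE = 13.4 V > V_CE(sat) ≈ 0.2 V, the transistor is in the active region as assumed.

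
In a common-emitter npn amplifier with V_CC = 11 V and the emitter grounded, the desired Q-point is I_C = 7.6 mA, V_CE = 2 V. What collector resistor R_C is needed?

Collector loop: V_CC = I_C·R_C + V_CE.
R_C = (V_CC − V_CE)/I_C = (11 − 2)/7.6 = 1.18 kΩ.

R_C ≈ 1.2 kΩ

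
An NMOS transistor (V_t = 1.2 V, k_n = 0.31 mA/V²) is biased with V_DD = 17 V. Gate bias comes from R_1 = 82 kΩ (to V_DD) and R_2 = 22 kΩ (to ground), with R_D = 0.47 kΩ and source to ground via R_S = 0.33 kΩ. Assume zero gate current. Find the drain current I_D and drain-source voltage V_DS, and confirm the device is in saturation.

I_D ≈ 0.72 mA, V_DS ≈ 16 V

V_G = V_DD·R_2/(R_1+R_2) = 17×22/104 = 3.6 V.
Assume saturation: I_D = (k_n/2)(V_GS − V_t)² with V_GS = V_G − I_D·R_S = 3.6 − 0.33·I_D.
Substituting gives 0.0169·I_D² − 1.25·I_D + 0.89 = 0, with roots I_D = 0.722 or 73 mA.
The root I_D = 73 mA gives V_GS = -20.5 V ≤ V_t, so take I_D = 0.722 mA.
Then V_GS = 3.36 V and V_DS = V_DD − I_D(R_D+R_S) = 17 − 0.722×0.8 = 16.4 V.
Saturation requires V_DS ≥ V_GS − V_t = 2.16 V; 16.4 ≥ 2.16 ✓.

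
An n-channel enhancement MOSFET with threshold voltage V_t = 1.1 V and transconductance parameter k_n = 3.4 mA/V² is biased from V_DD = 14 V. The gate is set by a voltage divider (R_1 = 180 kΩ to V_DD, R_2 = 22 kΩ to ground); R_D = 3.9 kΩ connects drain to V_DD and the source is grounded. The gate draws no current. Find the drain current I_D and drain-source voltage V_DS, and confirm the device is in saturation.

V_G = V_DD·R_2/(R_1+R_2) = 14×22/202 = 1.52 V. With the source grounded, V_GS = V_G = 1.52 V.
Assume saturation: I_D = (k_n/2)(V_GS − V_t)² = (3.4/2)×(1.52 − 1.1)² = 1.7×0.425² = 0.307 mA.
V_DS = V_DD − I_D·R_D = 14 − 0.307×3.9 = 12.8 V.
Saturation requires V_DS ≥ V_GS − V_t = 0.425 V; 12.8 ≥ 0.425 ✓.

I_D ≈ 0.31 mA, V_DS ≈ 13 V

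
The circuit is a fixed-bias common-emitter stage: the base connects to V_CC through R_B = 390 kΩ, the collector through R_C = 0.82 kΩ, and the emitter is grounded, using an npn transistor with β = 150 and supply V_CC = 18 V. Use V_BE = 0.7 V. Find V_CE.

Base loop: V_CC = I_B·R_B + V_BE, so I_B = (18 − 0.7)/390 kΩ = 0.0444 mA.
In the active region I_C = β·I_B = 150 × 0.0444 = 6.65 mA.
Collector loop: V_CE = V_CC − I_C·R_C = 18 − 6.65×0.82 = 12.5 V.
Since V_CE = 12.5 V > V_CE(sat) ≈ 0.2 V, the transistor is in the active region as assumed.

V_CE ≈ 13 V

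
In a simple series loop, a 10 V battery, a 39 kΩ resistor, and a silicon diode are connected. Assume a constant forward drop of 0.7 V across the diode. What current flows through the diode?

KVL around the loop: 10 = V_D + I·R = 0.7 + I × 39 kΩ.
So I = (10 − 0.7) / 39 kΩ = 9.3 / 39 = 0.238 mA.

I ≈ 0.24 mA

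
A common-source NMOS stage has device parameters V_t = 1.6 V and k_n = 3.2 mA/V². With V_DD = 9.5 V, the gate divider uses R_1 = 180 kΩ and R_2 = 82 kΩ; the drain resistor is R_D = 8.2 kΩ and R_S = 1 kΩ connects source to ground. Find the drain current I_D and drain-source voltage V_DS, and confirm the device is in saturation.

I_D ≈ 0.71 mA, V_DS ≈ 3 V

V_G = V_DD·R_2/(R_1+R_2) = 9.5×82/262 = 2.97 V.
Assume saturation: I_D = (k_n/2)(V_GS − V_t)² with V_GS = V_G − I_D·R_S = 2.97 − 1·I_D.
Substituting gives 1.6·I_D² − 5.39·I_D + 3.02 = 0, with roots I_D = 0.708 or 2.66 mA.
The root I_D = 2.66 mA gives V_GS = 0.31 V ≤ V_t, so take I_D = 0.708 mA.
Then V_GS = 2.27 V and V_DS = V_DD − I_D(R_D+R_S) = 9.5 − 0.708×9.2 = 2.99 V.
Saturation requires V_DS ≥ V_GS − V_t = 0.665 V; 2.99 ≥ 0.665 ✓.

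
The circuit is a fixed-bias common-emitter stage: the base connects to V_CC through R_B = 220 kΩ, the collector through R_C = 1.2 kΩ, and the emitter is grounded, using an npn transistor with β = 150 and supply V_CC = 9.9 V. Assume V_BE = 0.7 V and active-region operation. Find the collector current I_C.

Base loop: V_CC = I_B·R_B + V_BE, so I_B = (9.9 − 0.7)/220 kΩ = 0.0418 mA.
In the active region I_C = β·I_B = 150 × 0.0418 = 6.27 mA.
Collector loop: V_CE = V_CC − I_C·R_C = 9.9 − 6.27×1.2 = 2.37 V.
Since V_CE = 2.37 V > V_CE(sat) ≈ 0.2 V, the transistor is in the active region as assumed.

I_C ≈ 6.3 mA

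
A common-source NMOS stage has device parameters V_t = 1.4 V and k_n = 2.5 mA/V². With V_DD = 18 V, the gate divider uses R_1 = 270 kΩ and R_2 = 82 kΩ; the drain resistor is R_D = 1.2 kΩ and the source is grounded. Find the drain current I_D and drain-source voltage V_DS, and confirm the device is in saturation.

V_G = V_DD·R_2/(R_1+R_2) = 18×82/352 = 4.19 V. With the source grounded, V_GS = V_G = 4.19 V.
Assume saturation: I_D = (k_n/2)(V_GS − V_t)² = (2.5/2)×(4.19 − 1.4)² = 1.25×2.79² = 9.75 mA.
V_DS = V_DD − I_D·R_D = 18 − 9.75×1.2 = 6.3 V.
Saturation requires V_DS ≥ V_GS − V_t = 2.79 V; 6.3 ≥ 2.79 ✓.

I_D ≈ 9.8 mA, V_DS ≈ 6.3 V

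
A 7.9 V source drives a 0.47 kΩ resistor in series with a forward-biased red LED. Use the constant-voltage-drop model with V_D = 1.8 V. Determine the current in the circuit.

KVL around the loop: 7.9 = V_D + I·R = 1.8 + I × 0.47 kΩ.
So I = (7.9 − 1.8) / 0.47 kΩ = 6.1 / 0.47 = 13 mA.

I ≈ 13 mA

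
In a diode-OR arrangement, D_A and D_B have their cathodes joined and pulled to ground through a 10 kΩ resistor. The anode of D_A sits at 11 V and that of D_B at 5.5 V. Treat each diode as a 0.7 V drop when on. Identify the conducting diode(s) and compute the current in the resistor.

Only D_A conducts; I_R ≈ 1 mA

Assume both conduct. Then node N would need to be at both 11−0.7 = 10.3 V and 5.5−0.7 = 4.8 V, which is impossible.
Assume only D_A conducts: V_N = 11 − 0.7 = 10.3 V, so I_R = 10.3/10 = 1.03 mA.
Check D_B: its anode-to-cathode voltage is 5.5 − 10.3 = -4.8 V < 0.7 V, so it is off. The assumption is consistent.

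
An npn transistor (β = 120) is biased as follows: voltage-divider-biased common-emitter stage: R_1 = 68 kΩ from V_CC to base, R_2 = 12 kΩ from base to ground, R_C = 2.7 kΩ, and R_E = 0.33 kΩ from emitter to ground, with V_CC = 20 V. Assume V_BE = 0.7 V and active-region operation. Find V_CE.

V_CE ≈ 3.3 V

Thevenize the base divider: V_Th = V_CC·R_2/(R_1+R_2) = 20×12/80 = 3 V, R_Th = R_1‖R_2 = 10.2 kΩ.
Base-emitter loop: V_Th = I_B·R_Th + V_BE + (β+1)I_B·R_E, so I_B = (3 − 0.7) / (10.2 + 121×0.33) = 0.0459 mA.
I_C = β·I_B = 120×0.0459 = 5.51 mA, and I_E = (β+1)I_B = 5.55 mA.
V_CE = V_CC − I_C·R_C − I_E·R_E = 20 − 5.51×2.7 − 5.55×0.33 = 3.3 V.
V_CE = 3.3 V > 0.2 V confirms active-region operation.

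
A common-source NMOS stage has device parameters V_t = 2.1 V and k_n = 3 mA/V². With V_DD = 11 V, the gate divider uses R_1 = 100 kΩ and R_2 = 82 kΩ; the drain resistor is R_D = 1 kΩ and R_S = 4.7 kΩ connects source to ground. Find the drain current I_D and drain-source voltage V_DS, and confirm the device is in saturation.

V_G = V_DD·R_2/(R_1+R_2) = 11×82/182 = 4.96 V.
Assume saturation: I_D = (k_n/2)(V_GS − V_t)² with V_GS = V_G − I_D·R_S = 4.96 − 4.7·I_D.
Substituting gives 33.1·I_D² − 41.3·I_D + 12.2 = 0, with roots I_D = 0.486 or 0.759 mA.
The root I_D = 0.759 mA gives V_GS = 1.39 V ≤ V_t, so take I_D = 0.486 mA.
Then V_GS = 2.67 V and V_DS = V_DD − I_D(R_D+R_S) = 11 − 0.486×5.7 = 8.23 V.
Saturation requires V_DS ≥ V_GS − V_t = 0.57 V; 8.23 ≥ 0.57 ✓.

I_D ≈ 0.49 mA, V_DS ≈ 8.2 V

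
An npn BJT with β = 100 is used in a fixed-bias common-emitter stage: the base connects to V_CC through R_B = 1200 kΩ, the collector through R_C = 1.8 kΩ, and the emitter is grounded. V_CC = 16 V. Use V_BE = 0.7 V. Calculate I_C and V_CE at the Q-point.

I_C ≈ 1.3 mA, V_CE ≈ 14 V

Base loop: V_CC = I_B·R_B + V_BE, so I_B = (16 − 0.7)/1200 kΩ = 0.0128 mA.
In the active region I_C = β·I_B = 100 × 0.0128 = 1.28 mA.
Collector loop: V_CE = V_CC − I_C·R_C = 16 − 1.28×1.8 = 13.7 V.
Since V_CE = 13.7 V > V_CE(sat) ≈ 0.2 V, the transistor is in the active region as assumed.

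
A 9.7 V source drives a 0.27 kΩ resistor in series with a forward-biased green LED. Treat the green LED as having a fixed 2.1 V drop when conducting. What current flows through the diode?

KVL around the loop: 9.7 = V_D + I·R = 2.1 + I × 0.27 kΩ.
So I = (9.7 − 2.1) / 0.27 kΩ = 7.6 / 0.27 = 28.1 mA.

I ≈ 28 mA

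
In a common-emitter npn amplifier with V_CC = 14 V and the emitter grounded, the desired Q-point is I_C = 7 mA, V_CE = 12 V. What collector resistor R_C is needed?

R_C ≈ 0.29 kΩ

Collector loop: V_CC = I_C·R_C + V_CE.
R_C = (V_CC − V_CE)/I_C = (14 − 12)/7 = 0.286 kΩ.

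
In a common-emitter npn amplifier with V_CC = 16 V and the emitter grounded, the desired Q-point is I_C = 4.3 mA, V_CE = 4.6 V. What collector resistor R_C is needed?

R_C ≈ 2.7 kΩ

Collector loop: V_CC = I_C·R_C + V_CE.
R_C = (V_CC − V_CE)/I_C = (16 − 4.6)/4.3 = 2.65 kΩ.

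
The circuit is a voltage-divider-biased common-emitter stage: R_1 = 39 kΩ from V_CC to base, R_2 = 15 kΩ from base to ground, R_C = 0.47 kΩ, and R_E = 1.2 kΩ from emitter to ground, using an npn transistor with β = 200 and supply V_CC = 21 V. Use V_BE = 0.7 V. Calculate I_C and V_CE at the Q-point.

Thevenize the base divider: V_Th = V_CC·R_2/(R_1+R_2) = 21×15/54 = 5.83 V, R_Th = R_1‖R_2 = 10.8 kΩ.
Base-emitter loop: V_Th = I_B·R_Th + V_BE + (β+1)I_B·R_E, so I_B = (5.83 − 0.7) / (10.8 + 201×1.2) = 0.0204 mA.
I_C = β·I_B = 200×0.0204 = 4.07 mA, and I_E = (β+1)I_B = 4.09 mA.
V_CE = V_CC − I_C·R_C − I_E·R_E = 21 − 4.07×0.47 − 4.09×1.2 = 14.2 V.
V_CE = 14.2 V > 0.2 V confirms active-region operation.

I_C ≈ 4.1 mA, V_CE ≈ 14 V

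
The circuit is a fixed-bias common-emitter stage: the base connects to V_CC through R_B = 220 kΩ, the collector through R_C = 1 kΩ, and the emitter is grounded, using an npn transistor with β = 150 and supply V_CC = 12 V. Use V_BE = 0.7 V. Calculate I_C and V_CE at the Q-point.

Base loop: V_CC = I_B·R_B + V_BE, so I_B = (12 − 0.7)/220 kΩ = 0.0514 mA.
In the active region I_C = β·I_B = 150 × 0.0514 = 7.7 mA.
Collector loop: V_CE = V_CC − I_C·R_C = 12 − 7.7×1 = 4.3 V.
Since V_CE = 4.3 V > V_CE(sat) ≈ 0.2 V, the transistor is in the active region as assumed.

I_C ≈ 7.7 mA, V_CE ≈ 4.3 V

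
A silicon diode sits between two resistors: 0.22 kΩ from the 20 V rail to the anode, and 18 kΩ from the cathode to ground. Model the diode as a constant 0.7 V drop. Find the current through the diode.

I ≈ 1.1 mA

The two resistors are in series with the diode, so KVL gives 20 = I·0.22 + 0.7 + I·18.
I = (20 − 0.7) / (0.22 + 18) kΩ = 19.3 / 18.2 = 1.06 mA.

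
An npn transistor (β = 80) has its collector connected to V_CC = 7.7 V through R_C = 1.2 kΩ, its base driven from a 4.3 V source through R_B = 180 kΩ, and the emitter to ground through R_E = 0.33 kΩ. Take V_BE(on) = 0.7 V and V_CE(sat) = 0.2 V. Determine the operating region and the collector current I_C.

active; I_C ≈ 1.4 mA

Assume active. Base-emitter loop: I_B = (V_BB − V_BE)/(R_B + (β+1)R_E) = (4.3 − 0.7)/(180 + 81×0.33) = 0.0174 mA.
I_C = β·I_B = 80×0.0174 = 1.39 mA.
V_CE = V_CC − I_C·R_C − I_E·R_E = 7.7 − 1.39×1.2 − 1.41×0.33 = 5.56 V > V_CE(sat), so the active-region assumption holds.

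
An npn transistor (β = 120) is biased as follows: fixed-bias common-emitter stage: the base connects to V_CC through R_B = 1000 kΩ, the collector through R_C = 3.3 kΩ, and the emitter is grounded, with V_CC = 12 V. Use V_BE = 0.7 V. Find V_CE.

V_CE ≈ 7.5 V

Base loop: V_CC = I_B·R_B + V_BE, so I_B = (12 − 0.7)/1000 kΩ = 0.0113 mA.
In the active region I_C = β·I_B = 120 × 0.0113 = 1.36 mA.
Collector loop: V_CE = V_CC − I_C·R_C = 12 − 1.36×3.3 = 7.53 V.
Since V_CE = 7.53 V > V_CE(sat) ≈ 0.2 V, the transistor is in the active region as assumed.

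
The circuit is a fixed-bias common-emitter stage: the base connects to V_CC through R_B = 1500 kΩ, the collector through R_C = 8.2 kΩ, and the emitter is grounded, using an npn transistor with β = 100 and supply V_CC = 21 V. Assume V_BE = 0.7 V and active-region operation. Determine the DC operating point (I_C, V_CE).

Base loop: V_CC = I_B·R_B + V_BE, so I_B = (21 − 0.7)/1500 kΩ = 0.0135 mA.
In the active region I_C = β·I_B = 100 × 0.0135 = 1.35 mA.
Collector loop: V_CE = V_CC − I_C·R_C = 21 − 1.35×8.2 = 9.9 V.
Since V_CE = 9.9 V > V_CE(sat) ≈ 0.2 V, the transistor is in the active region as assumed.

I_C ≈ 1.4 mA, V_CE ≈ 9.9 V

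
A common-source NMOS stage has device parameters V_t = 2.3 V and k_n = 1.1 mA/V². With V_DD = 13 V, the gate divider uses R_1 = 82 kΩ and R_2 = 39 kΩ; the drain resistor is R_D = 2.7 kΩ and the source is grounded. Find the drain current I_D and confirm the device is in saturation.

V_G = V_DD·R_2/(R_1+R_2) = 13×39/121 = 4.19 V. With the source grounded, V_GS = V_G = 4.19 V.
Assume saturation: I_D = (k_n/2)(V_GS − V_t)² = (1.1/2)×(4.19 − 2.3)² = 0.55×1.89² = 1.96 mA.
V_DS = V_DD − I_D·R_D = 13 − 1.96×2.7 = 7.69 V.
Saturation requires V_DS ≥ V_GS − V_t = 1.89 V; 7.69 ≥ 1.89 ✓.

I_D ≈ 2 mA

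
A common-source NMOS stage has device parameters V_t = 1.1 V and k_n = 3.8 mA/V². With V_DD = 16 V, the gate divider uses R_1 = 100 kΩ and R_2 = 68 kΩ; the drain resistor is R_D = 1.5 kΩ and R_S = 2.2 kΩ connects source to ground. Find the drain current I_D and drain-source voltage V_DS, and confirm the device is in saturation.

V_G = V_DD·R_2/(R_1+R_2) = 16×68/168 = 6.48 V.
Assume saturation: I_D = (k_n/2)(V_GS − V_t)² with V_GS = V_G − I_D·R_S = 6.48 − 2.2·I_D.
Substituting gives 9.2·I_D² − 45.9·I_D + 54.9 = 0, with roots I_D = 1.98 or 3.02 mA.
The root I_D = 3.02 mA gives V_GS = -0.16 V ≤ V_t, so take I_D = 1.98 mA.
Then V_GS = 2.12 V and V_DS = V_DD − I_D(R_D+R_S) = 16 − 1.98×3.7 = 8.67 V.
Saturation requires V_DS ≥ V_GS − V_t = 1.02 V; 8.67 ≥ 1.02 ✓.

I_D ≈ 2 mA, V_DS ≈ 8.7 V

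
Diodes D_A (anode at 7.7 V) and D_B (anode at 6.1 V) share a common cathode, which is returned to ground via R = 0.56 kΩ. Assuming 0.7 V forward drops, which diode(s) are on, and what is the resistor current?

Assume both conduct. Then node N would need to be at both 7.7−0.7 = 7 V and 6.1−0.7 = 5.4 V, which is impossible.
Assume only D_A conducts: V_N = 7.7 − 0.7 = 7 V, so I_R = 7/0.56 = 12.5 mA.
Check D_B: its anode-to-cathode voltage is 6.1 − 7 = -0.9 V < 0.7 V, so it is off. The assumption is consistent.

Only D_A conducts; I_R ≈ 12 mA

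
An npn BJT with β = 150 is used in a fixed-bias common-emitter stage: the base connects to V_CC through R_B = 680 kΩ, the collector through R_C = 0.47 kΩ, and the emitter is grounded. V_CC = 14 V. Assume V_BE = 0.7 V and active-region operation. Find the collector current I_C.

Base loop: V_CC = I_B·R_B + V_BE, so I_B = (14 − 0.7)/680 kΩ = 0.0196 mA.
In the active region I_C = β·I_B = 150 × 0.0196 = 2.93 mA.
Collector loop: V_CE = V_CC − I_C·R_C = 14 − 2.93×0.47 = 12.6 V.
Since V_CE = 12.6 V > V_CE(sat) ≈ 0.2 V, the transistor is in the active region as assumed.

I_C ≈ 2.9 mA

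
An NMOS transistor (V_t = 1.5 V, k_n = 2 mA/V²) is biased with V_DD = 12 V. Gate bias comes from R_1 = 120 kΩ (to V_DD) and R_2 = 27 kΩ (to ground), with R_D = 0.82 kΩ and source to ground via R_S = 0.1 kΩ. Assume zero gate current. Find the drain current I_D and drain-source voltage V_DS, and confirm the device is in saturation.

V_G = V_DD·R_2/(R_1+R_2) = 12×27/147 = 2.2 V.
Assume saturation: I_D = (k_n/2)(V_GS − V_t)² with V_GS = V_G − I_D·R_S = 2.2 − 0.1·I_D.
Substituting gives 0.01·I_D² − 1.14·I_D + 0.496 = 0, with roots I_D = 0.436 or 114 mA.
The root I_D = 114 mA gives V_GS = -9.16 V ≤ V_t, so take I_D = 0.436 mA.
Then V_GS = 2.16 V and V_DS = V_DD − I_D(R_D+R_S) = 12 − 0.436×0.92 = 11.6 V.
Saturation requires V_DS ≥ V_GS − V_t = 0.66 V; 11.6 ≥ 0.66 ✓.

I_D ≈ 0.44 mA, V_DS ≈ 12 V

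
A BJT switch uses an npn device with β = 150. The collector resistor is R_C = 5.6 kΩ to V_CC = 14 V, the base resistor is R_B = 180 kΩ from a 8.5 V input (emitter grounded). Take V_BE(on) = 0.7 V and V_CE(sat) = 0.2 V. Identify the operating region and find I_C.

saturation; I_C ≈ 2.5 mA

Assume active: I_B = (8.5 − 0.7)/180 = 0.0433 mA, giving I_C = β·I_B = 6.5 mA.
But then V_CE = 14 − 6.5×5.6 = -22.4 V < V_CE(sat) = 0.2 V — impossible in the active region.
So the transistor is saturated. With V_CE = 0.2 V, I_C = (V_CC − 0.2)/R_C = 13.8/5.6 = 2.46 mA.
Check: β·I_B = 6.5 mA > I_C = 2.46 mA, confirming saturation.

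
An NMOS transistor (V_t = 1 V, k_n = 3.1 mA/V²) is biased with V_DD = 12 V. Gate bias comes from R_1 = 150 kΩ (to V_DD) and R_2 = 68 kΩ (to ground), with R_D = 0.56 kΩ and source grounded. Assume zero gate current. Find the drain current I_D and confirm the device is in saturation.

V_G = V_DD·R_2/(R_1+R_2) = 12×68/218 = 3.74 V. With the source grounded, V_GS = V_G = 3.74 V.
Assume saturation: I_D = (k_n/2)(V_GS − V_t)² = (3.1/2)×(3.74 − 1)² = 1.55×2.74² = 11.7 mA.
V_DS = V_DD − I_D·R_D = 12 − 11.7×0.56 = 5.47 V.
Saturation requires V_DS ≥ V_GS − V_t = 2.74 V; 5.47 ≥ 2.74 ✓.

I_D ≈ 12 mA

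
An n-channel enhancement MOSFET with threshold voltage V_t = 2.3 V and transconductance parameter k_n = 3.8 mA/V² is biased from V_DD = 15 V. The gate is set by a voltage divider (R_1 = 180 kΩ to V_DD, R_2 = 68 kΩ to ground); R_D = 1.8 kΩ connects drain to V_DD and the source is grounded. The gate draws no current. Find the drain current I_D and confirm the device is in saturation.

I_D ≈ 6.2 mA

V_G = V_DD·R_2/(R_1+R_2) = 15×68/248 = 4.11 V. With the source grounded, V_GS = V_G = 4.11 V.
Assume saturation: I_D = (k_n/2)(V_GS − V_t)² = (3.8/2)×(4.11 − 2.3)² = 1.9×1.81² = 6.24 mA.
V_DS = V_DD − I_D·R_D = 15 − 6.24×1.8 = 3.76 V.
Saturation requires V_DS ≥ V_GS − V_t = 1.81 V; 3.76 ≥ 1.81 ✓.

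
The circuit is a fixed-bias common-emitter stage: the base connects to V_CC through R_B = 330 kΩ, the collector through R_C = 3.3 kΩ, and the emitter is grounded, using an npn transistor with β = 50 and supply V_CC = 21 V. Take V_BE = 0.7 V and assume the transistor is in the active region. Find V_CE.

Base loop: V_CC = I_B·R_B + V_BE, so I_B = (21 − 0.7)/330 kΩ = 0.0615 mA.
In the active region I_C = β·I_B = 50 × 0.0615 = 3.08 mA.
Collector loop: V_CE = V_CC − I_C·R_C = 21 − 3.08×3.3 = 10.9 V.
Since V_CE = 10.9 V > V_CE(sat) ≈ 0.2 V, the transistor is in the active region as assumed.

V_CE ≈ 11 V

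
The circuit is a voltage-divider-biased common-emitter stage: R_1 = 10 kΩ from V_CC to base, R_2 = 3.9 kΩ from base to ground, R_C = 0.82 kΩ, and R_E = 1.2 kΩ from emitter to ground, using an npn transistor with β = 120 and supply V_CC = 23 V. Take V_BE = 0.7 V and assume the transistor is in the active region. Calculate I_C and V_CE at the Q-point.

I_C ≈ 4.7 mA, V_CE ≈ 14 V

Thevenize the base divider: V_Th = V_CC·R_2/(R_1+R_2) = 23×3.9/13.9 = 6.45 V, R_Th = R_1‖R_2 = 2.81 kΩ.
Base-emitter loop: V_Th = I_B·R_Th + V_BE + (β+1)I_B·R_E, so I_B = (6.45 − 0.7) / (2.81 + 121×1.2) = 0.0389 mA.
I_C = β·I_B = 120×0.0389 = 4.66 mA, and I_E = (β+1)I_B = 4.7 mA.
V_CE = V_CC − I_C·R_C − I_E·R_E = 23 − 4.66×0.82 − 4.7×1.2 = 13.5 V.
V_CE = 13.5 V > 0.2 V confirms active-region operation.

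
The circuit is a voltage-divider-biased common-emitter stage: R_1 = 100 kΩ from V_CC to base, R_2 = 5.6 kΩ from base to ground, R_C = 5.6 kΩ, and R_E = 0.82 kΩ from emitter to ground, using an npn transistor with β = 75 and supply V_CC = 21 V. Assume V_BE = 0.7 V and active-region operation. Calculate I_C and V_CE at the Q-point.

I_C ≈ 0.46 mA, V_CE ≈ 18 V

Thevenize the base divider: V_Th = V_CC·R_2/(R_1+R_2) = 21×5.6/106 = 1.11 V, R_Th = R_1‖R_2 = 5.3 kΩ.
Base-emitter loop: V_Th = I_B·R_Th + V_BE + (β+1)I_B·R_E, so I_B = (1.11 − 0.7) / (5.3 + 76×0.82) = 0.00612 mA.
I_C = β·I_B = 75×0.00612 = 0.459 mA, and I_E = (β+1)I_B = 0.465 mA.
V_CE = V_CC − I_C·R_C − I_E·R_E = 21 − 0.459×5.6 − 0.465×0.82 = 18 V.
V_CE = 18 V > 0.2 V confirms active-region operation.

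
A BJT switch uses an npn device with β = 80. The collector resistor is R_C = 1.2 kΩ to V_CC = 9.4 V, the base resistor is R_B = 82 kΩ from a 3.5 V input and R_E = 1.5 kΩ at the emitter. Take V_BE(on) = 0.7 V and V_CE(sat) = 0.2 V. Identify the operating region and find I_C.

active; I_C ≈ 1.1 mA

Assume active. Base-emitter loop: I_B = (V_BB − V_BE)/(R_B + (β+1)R_E) = (3.5 − 0.7)/(82 + 81×1.5) = 0.0138 mA.
I_C = β·I_B = 80×0.0138 = 1.1 mA.
V_CE = V_CC − I_C·R_C − I_E·R_E = 9.4 − 1.1×1.2 − 1.11×1.5 = 6.41 V > V_CE(sat), so the active-region assumption holds.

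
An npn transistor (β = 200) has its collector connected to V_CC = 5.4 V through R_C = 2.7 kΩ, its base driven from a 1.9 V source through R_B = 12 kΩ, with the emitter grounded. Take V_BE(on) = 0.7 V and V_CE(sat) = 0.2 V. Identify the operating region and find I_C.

saturation; I_C ≈ 1.9 mA

Assume active: I_B = (1.9 − 0.7)/12 = 0.1 mA, giving I_C = β·I_B = 20 mA.
But then V_CE = 5.4 − 20×2.7 = -48.6 V < V_CE(sat) = 0.2 V — impossible in the active region.
So the transistor is saturated. With V_CE = 0.2 V, I_C = (V_CC − 0.2)/R_C = 5.2/2.7 = 1.93 mA.
Check: β·I_B = 20 mA > I_C = 1.93 mA, confirming saturation.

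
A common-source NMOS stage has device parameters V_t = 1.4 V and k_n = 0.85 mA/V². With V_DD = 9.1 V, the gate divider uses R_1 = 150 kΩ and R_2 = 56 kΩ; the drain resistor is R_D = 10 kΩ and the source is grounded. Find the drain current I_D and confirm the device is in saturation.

I_D ≈ 0.49 mA

V_G = V_DD·R_2/(R_1+R_2) = 9.1×56/206 = 2.47 V. With the source grounded, V_GS = V_G = 2.47 V.
Assume saturation: I_D = (k_n/2)(V_GS − V_t)² = (0.85/2)×(2.47 − 1.4)² = 0.425×1.07² = 0.49 mA.
V_DS = V_DD − I_D·R_D = 9.1 − 0.49×10 = 4.2 V.
Saturation requires V_DS ≥ V_GS − V_t = 1.07 V; 4.2 ≥ 1.07 ✓.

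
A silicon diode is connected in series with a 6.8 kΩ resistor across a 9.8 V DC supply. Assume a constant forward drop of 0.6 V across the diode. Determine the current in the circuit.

I ≈ 1.4 mA

KVL around the loop: 9.8 = V_D + I·R = 0.6 + I × 6.8 kΩ.
So I = (9.8 − 0.6) / 6.8 kΩ = 9.2 / 6.8 = 1.35 mA.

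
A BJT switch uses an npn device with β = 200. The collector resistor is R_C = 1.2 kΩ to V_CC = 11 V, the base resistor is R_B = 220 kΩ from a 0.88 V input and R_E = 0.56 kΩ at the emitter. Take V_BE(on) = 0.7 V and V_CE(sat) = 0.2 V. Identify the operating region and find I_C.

Assume active. Base-emitter loop: I_B = (V_BB − V_BE)/(R_B + (β+1)R_E) = (0.88 − 0.7)/(220 + 201×0.56) = 0.000541 mA.
I_C = β·I_B = 200×0.000541 = 0.108 mA.
V_CE = V_CC − I_C·R_C − I_E·R_E = 11 − 0.108×1.2 − 0.109×0.56 = 10.8 V > V_CE(sat), so the active-region assumption holds.

active; I_C ≈ 0.11 mA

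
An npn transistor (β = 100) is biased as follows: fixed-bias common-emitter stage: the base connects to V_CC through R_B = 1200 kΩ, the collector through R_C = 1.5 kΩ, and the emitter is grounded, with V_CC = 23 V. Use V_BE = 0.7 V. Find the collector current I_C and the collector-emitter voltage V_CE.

I_C ≈ 1.9 mA, V_CE ≈ 20 V

Base loop: V_CC = I_B·R_B + V_BE, so I_B = (23 − 0.7)/1200 kΩ = 0.0186 mA.
In the active region I_C = β·I_B = 100 × 0.0186 = 1.86 mA.
Collector loop: V_CE = V_CC − I_C·R_C = 23 − 1.86×1.5 = 20.2 V.
Since V_CE = 20.2 V > V_CE(sat) ≈ 0.2 V, the transistor is in the active region as assumed.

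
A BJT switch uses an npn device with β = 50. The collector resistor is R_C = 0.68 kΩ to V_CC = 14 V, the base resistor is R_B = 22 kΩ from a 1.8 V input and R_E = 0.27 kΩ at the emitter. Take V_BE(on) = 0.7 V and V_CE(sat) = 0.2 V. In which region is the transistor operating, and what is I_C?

active; I_C ≈ 1.5 mA

Assume active. Base-emitter loop: I_B = (V_BB − V_BE)/(R_B + (β+1)R_E) = (1.8 − 0.7)/(22 + 51×0.27) = 0.0308 mA.
I_C = β·I_B = 50×0.0308 = 1.54 mA.
V_CE = V_CC − I_C·R_C − I_E·R_E = 14 − 1.54×0.68 − 1.57×0.27 = 12.5 V > V_CE(sat), so the active-region assumption holds.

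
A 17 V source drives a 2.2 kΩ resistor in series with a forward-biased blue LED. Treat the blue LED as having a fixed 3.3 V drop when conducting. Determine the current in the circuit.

KVL around the loop: 17 = V_D + I·R = 3.3 + I × 2.2 kΩ.
So I = (17 − 3.3) / 2.2 kΩ = 13.7 / 2.2 = 6.23 mA.

I ≈ 6.2 mA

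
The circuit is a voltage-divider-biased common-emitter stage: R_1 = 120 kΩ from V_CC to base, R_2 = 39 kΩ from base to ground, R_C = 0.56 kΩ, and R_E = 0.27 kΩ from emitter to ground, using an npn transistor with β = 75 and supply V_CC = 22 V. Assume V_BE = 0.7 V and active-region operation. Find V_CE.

V_CE ≈ 16 V

Thevenize the base divider: V_Th = V_CC·R_2/(R_1+R_2) = 22×39/159 = 5.4 V, R_Th = R_1‖R_2 = 29.4 kΩ.
Base-emitter loop: V_Th = I_B·R_Th + V_BE + (β+1)I_B·R_E, so I_B = (5.4 − 0.7) / (29.4 + 76×0.27) = 0.094 mA.
I_C = β·I_B = 75×0.094 = 7.05 mA, and I_E = (β+1)I_B = 7.14 mA.
V_CE = V_CC − I_C·R_C − I_E·R_E = 22 − 7.05×0.56 − 7.14×0.27 = 16.1 V.
V_CE = 16.1 V > 0.2 V confirms active-region operation.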